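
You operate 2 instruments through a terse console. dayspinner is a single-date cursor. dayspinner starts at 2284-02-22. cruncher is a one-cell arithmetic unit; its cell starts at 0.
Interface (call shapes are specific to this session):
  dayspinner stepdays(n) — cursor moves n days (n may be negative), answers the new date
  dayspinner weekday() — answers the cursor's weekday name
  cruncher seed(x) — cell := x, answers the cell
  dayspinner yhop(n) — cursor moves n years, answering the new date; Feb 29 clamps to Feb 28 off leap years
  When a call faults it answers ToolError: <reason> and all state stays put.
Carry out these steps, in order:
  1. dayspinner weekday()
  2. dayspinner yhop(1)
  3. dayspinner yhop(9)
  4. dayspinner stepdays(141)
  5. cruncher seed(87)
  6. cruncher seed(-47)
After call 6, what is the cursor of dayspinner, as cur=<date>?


Next I call dayspinner weekday(), — result: Friday.
Next I call dayspinner yhop passing n='1', giving 2285-02-22.
I invoke dayspinner yhop passing n='9', and see 2294-02-22.
I run dayspinner stepdays passing n='141', — result: 2294-07-13.
Invoking cruncher seed passing x='87', giving 87.
I use cruncher seed passing x='-47', giving -47.

Answer: cur=2294-07-13


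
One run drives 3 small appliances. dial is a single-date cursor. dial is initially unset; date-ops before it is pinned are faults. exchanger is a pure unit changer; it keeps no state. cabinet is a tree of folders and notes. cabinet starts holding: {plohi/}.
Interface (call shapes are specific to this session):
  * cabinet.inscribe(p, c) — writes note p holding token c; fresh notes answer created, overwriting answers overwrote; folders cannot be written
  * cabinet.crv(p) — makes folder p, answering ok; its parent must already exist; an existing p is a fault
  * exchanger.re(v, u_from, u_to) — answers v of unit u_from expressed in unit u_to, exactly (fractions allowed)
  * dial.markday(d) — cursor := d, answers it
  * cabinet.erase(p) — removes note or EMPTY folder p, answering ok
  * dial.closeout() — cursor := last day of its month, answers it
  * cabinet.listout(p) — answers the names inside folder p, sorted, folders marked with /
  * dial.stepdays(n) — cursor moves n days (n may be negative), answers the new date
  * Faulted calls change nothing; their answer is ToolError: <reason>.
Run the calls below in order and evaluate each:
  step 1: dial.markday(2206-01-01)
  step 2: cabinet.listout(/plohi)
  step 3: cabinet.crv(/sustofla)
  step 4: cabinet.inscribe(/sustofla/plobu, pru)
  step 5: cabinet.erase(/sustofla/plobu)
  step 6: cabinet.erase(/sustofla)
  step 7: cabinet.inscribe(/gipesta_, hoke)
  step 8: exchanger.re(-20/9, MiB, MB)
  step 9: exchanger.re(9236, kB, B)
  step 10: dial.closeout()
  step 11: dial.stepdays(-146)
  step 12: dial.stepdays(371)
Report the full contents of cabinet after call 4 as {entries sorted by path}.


Now I run dial.markday passing 2206-01-01, — result: 2206-01-01.
Using cabinet.listout passing /plohi, and observe [].
I try cabinet.crv passing /sustofla, yielding ok.
Then cabinet.inscribe passing /sustofla/plobu, pru, — result: created.
Then cabinet.erase passing /sustofla/plobu, and get ok.
Next I call cabinet.erase passing /sustofla: ok.
Invoking cabinet.inscribe passing /gipesta_, hoke, and get created.
Calling exchanger.re passing -20/9, MiB, MB, which returns -65536/28125.
I call exchanger.re passing 9236, kB, B, and get 9236000.
Using dial.closeout, which returns 2206-01-31.
I call dial.stepdays passing -146, yielding 2205-09-07.
Invoking dial.stepdays passing 371, giving 2206-09-13.

Answer: {plohi/, sustofla/, sustofla/plobu=pru}


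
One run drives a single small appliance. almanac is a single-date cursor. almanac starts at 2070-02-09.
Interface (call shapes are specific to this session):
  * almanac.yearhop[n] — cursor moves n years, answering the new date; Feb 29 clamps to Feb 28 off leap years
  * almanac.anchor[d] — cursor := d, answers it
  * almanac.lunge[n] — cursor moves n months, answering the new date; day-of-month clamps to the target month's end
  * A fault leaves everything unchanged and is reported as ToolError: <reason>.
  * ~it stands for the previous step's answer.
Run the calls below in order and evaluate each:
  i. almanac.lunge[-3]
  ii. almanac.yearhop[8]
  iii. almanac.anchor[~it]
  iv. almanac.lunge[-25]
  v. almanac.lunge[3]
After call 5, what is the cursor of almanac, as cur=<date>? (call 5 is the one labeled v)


Answer: cur=2076-01-09

Derivation:
Using almanac.lunge passing n=-3: 2069-11-09.
I invoke almanac.yearhop passing n=8, and see 2077-11-09.
Using almanac.anchor passing d=~it: 2077-11-09.
Calling almanac.lunge passing n=-25: 2075-10-09.
I try almanac.lunge passing n=3, — result: 2076-01-09.


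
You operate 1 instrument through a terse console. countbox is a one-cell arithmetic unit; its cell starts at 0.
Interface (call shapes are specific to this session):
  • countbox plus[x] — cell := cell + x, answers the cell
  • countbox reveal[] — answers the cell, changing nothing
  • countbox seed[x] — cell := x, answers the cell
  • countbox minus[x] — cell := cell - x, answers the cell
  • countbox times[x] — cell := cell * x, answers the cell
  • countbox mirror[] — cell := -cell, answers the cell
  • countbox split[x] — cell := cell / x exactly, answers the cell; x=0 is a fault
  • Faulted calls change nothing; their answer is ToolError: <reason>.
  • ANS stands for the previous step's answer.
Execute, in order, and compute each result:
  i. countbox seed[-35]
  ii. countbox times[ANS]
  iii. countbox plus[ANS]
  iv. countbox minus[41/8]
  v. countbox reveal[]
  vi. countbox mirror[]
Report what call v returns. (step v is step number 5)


==> countbox seed(-35)
<== -35
==> countbox times(ANS)
<== 1225
==> countbox plus(ANS)
<== 2450
==> countbox minus(41/8)
<== 19559/8
==> countbox reveal()
<== 19559/8
==> countbox mirror()
<== -19559/8

Answer: 19559/8


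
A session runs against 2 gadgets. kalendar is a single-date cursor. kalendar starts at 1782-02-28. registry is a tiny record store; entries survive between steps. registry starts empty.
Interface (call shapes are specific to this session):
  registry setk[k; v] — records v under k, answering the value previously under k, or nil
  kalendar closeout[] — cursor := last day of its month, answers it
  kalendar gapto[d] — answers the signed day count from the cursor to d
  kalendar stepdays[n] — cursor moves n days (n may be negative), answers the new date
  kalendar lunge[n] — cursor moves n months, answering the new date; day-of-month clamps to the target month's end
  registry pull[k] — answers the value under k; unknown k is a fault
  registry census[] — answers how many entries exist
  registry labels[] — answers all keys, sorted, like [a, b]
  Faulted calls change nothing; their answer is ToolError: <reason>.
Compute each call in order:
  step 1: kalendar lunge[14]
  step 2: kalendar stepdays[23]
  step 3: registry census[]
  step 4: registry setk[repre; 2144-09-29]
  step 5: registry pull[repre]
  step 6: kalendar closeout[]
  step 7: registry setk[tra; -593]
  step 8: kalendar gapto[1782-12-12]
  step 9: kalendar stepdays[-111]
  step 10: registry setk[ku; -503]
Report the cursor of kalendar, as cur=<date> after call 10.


CALL kalendar lunge[n: 14]
RET  1783-04-28
CALL kalendar stepdays[n: 23]
RET  1783-05-21
CALL registry census[]
RET  0
CALL registry setk[k: repre; v: 2144-09-29]
RET  nil
CALL registry pull[k: repre]
RET  2144-09-29
CALL kalendar closeout[]
RET  1783-05-31
CALL registry setk[k: tra; v: -593]
RET  nil
CALL kalendar gapto[d: 1782-12-12]
RET  -170
CALL kalendar stepdays[n: -111]
RET  1783-02-09
CALL registry setk[k: ku; v: -503]
RET  nil

Answer: cur=1783-02-09


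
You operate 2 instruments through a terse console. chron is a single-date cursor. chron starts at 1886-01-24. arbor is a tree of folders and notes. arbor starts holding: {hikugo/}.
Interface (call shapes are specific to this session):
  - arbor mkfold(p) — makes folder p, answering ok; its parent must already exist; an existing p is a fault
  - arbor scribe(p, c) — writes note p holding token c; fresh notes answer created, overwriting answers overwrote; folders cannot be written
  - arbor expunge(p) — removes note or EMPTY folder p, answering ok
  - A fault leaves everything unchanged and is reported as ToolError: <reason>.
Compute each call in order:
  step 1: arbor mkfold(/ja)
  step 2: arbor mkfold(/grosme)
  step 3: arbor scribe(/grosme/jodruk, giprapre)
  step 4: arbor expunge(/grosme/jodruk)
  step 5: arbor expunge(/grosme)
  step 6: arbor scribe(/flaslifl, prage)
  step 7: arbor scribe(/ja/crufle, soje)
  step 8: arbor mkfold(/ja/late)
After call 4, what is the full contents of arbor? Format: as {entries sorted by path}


I run arbor mkfold(/ja), yielding ok.
Calling arbor mkfold(/grosme): ok.
I run arbor scribe(/grosme/jodruk, giprapre), giving created.
I try arbor expunge(/grosme/jodruk), → ok.
I try arbor expunge(/grosme), — result: ok.
Using arbor scribe(/flaslifl, prage): created.
Then arbor scribe(/ja/crufle, soje), giving created.
I use arbor mkfold(/ja/late), — result: ok.

Answer: {grosme/, hikugo/, ja/}


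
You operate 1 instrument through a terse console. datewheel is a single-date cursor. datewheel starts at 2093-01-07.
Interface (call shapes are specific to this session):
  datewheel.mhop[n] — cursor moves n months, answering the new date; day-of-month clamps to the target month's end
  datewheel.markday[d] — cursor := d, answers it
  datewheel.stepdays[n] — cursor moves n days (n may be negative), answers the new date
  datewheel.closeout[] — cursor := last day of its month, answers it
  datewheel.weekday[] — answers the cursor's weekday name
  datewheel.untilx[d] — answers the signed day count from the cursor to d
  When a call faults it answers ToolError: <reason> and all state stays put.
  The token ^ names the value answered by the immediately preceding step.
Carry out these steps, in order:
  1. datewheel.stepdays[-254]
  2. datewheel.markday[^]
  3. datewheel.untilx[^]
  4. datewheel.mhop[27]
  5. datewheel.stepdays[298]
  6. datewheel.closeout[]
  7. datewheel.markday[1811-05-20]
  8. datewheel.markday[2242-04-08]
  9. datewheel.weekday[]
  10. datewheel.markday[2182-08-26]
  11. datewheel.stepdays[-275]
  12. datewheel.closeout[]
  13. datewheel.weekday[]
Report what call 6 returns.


Answer: 2095-05-31

Derivation:
Invoking stepdays with n=-254, and get 2092-04-28.
Using markday with d=^: 2092-04-28.
I invoke untilx with d=^, yielding 0.
Using mhop with n=27: 2094-07-28.
Invoking stepdays with n=298, → 2095-05-22.
Invoking closeout(), and see 2095-05-31.
I invoke markday with d=1811-05-20, which returns 1811-05-20.
I try markday with d=2242-04-08, and observe 2242-04-08.
I try weekday, and see Friday.
I call markday with d=2182-08-26, which returns 2182-08-26.
I use stepdays with n=-275: 2181-11-24.
Next I call closeout, yielding 2181-11-30.
Next I call weekday, and get Friday.


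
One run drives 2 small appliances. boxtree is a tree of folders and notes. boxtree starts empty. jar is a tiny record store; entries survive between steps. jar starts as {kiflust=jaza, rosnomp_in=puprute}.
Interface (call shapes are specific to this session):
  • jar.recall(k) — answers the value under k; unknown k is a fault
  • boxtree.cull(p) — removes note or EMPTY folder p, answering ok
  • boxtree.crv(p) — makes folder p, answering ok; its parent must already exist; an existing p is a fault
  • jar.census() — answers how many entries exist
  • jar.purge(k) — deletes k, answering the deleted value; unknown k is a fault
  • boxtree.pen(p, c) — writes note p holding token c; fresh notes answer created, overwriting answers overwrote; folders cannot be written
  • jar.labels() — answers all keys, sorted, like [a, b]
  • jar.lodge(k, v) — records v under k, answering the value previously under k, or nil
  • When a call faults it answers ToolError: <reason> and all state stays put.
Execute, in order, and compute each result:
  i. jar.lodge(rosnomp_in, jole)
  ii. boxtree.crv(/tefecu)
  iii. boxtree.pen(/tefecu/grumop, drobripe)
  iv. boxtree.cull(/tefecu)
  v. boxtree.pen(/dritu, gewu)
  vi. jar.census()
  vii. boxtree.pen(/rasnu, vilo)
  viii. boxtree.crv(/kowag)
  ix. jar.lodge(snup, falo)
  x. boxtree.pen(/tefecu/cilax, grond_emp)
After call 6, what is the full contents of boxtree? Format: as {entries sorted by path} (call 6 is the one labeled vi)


Step: jar.lodge[rosnomp_in; jole]
Result: puprute
Step: boxtree.crv[/tefecu]
Result: ok
Step: boxtree.pen[/tefecu/grumop; drobripe]
Result: created
Step: boxtree.cull[/tefecu]
Result: ToolError: not empty
Step: boxtree.pen[/dritu; gewu]
Result: created
Step: jar.census[]
Result: 2
Step: boxtree.pen[/rasnu; vilo]
Result: created
Step: boxtree.crv[/kowag]
Result: ok
Step: jar.lodge[snup; falo]
Result: nil
Step: boxtree.pen[/tefecu/cilax; grond_emp]
Result: created

Answer: {dritu=gewu, tefecu/, tefecu/grumop=drobripe}


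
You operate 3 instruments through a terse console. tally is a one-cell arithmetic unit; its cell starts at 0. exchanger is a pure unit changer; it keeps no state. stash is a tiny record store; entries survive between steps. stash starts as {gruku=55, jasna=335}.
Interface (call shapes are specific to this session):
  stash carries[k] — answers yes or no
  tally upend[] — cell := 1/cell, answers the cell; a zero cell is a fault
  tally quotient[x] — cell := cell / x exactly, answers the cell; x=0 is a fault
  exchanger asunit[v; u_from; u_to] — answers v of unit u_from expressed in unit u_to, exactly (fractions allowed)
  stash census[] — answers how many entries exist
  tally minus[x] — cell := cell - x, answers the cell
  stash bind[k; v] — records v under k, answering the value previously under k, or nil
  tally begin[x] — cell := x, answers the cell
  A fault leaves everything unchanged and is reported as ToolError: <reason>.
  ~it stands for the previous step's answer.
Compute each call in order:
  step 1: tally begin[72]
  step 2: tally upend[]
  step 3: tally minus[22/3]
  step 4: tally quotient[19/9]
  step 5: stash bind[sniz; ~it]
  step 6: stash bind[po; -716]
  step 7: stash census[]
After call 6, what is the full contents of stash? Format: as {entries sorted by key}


Answer: {gruku=55, jasna=335, po=-716, sniz=-527/152}

Derivation:
I run tally begin passing x='72', and see 72.
Invoking tally upend(), and observe 1/72.
I run tally minus passing x='22/3', → -527/72.
I use tally quotient passing x='19/9', which returns -527/152.
I run stash bind passing k='sniz', v='~it', → nil.
I use stash bind passing k='po', v='-716': nil.
Using stash census(), giving 4.


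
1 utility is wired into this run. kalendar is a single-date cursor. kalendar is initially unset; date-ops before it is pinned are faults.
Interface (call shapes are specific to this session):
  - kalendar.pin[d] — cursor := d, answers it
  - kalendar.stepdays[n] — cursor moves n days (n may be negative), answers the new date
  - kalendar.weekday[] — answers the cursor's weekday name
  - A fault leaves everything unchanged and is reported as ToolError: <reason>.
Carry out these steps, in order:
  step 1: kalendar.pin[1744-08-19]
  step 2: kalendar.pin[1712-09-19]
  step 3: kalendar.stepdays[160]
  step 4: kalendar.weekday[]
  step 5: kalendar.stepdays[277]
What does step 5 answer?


;; 1. kalendar.pin(d='1744-08-19') => 1744-08-19
;; 2. kalendar.pin(d='1712-09-19') => 1712-09-19
;; 3. kalendar.stepdays(n='160') => 1713-02-26
;; 4. kalendar.weekday() => Sunday
;; 5. kalendar.stepdays(n='277') => 1713-11-30

Answer: 1713-11-30


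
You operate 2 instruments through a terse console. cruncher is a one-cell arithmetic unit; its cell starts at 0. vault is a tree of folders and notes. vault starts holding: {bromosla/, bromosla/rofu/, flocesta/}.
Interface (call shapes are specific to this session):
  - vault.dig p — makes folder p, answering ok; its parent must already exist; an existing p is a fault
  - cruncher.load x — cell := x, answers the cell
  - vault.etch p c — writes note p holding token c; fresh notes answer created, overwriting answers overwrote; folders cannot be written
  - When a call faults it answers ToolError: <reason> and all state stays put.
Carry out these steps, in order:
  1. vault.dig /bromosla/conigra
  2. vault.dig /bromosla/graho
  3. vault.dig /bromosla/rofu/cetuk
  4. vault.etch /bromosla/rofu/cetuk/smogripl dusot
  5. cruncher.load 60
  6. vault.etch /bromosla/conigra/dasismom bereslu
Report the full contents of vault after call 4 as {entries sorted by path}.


Answer: {bromosla/, bromosla/conigra/, bromosla/graho/, bromosla/rofu/, bromosla/rofu/cetuk/, bromosla/rofu/cetuk/smogripl=dusot, flocesta/}

Derivation:
~$ dig p='/bromosla/conigra'
= ok
~$ dig p='/bromosla/graho'
= ok
~$ dig p='/bromosla/rofu/cetuk'
= ok
~$ etch p='/bromosla/rofu/cetuk/smogripl' c='dusot'
= created
~$ load x='60'
= 60
~$ etch p='/bromosla/conigra/dasismom' c='bereslu'
= created


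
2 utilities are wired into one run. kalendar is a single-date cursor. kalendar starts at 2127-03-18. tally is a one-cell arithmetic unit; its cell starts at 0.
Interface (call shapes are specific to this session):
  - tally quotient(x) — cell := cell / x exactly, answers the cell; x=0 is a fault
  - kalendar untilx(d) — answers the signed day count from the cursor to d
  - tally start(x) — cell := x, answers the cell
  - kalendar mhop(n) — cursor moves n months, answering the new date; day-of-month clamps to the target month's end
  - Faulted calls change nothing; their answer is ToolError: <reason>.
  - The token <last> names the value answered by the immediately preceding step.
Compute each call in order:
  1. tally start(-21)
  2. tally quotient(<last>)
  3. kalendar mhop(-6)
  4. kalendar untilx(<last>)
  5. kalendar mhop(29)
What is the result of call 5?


Answer: 2129-02-18

Derivation:
I use tally start using x='-21', and see -21.
Now I run tally quotient using x='<last>': 1.
I use kalendar mhop using n='-6', and observe 2126-09-18.
I invoke kalendar untilx using d='<last>', which returns 0.
I call kalendar mhop using n='29', → 2129-02-18.


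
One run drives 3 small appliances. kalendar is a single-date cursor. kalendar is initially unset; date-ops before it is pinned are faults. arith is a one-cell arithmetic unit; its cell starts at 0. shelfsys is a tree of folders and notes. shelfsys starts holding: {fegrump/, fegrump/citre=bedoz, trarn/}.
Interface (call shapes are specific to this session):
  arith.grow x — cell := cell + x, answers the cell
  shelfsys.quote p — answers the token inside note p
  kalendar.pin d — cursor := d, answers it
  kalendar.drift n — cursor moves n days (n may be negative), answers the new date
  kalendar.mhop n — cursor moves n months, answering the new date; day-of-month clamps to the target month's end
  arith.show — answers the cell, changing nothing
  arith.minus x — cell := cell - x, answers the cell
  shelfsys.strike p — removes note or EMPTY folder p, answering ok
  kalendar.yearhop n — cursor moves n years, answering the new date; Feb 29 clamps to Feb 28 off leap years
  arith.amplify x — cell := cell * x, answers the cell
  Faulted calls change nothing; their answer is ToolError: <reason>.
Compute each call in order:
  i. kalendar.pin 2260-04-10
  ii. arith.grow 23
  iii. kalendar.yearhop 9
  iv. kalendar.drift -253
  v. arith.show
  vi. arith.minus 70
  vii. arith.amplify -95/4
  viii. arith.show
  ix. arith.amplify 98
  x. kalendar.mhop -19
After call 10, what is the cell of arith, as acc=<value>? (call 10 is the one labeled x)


% 1. pin(2260-04-10) : 2260-04-10
% 2. grow(23) : 23
% 3. yearhop(9) : 2269-04-10
% 4. drift(-253) : 2268-07-31
% 5. show() : 23
% 6. minus(70) : -47
% 7. amplify(-95/4) : 4465/4
% 8. show() : 4465/4
% 9. amplify(98) : 218785/2
% 10. mhop(-19) : 2266-12-31

Answer: acc=218785/2


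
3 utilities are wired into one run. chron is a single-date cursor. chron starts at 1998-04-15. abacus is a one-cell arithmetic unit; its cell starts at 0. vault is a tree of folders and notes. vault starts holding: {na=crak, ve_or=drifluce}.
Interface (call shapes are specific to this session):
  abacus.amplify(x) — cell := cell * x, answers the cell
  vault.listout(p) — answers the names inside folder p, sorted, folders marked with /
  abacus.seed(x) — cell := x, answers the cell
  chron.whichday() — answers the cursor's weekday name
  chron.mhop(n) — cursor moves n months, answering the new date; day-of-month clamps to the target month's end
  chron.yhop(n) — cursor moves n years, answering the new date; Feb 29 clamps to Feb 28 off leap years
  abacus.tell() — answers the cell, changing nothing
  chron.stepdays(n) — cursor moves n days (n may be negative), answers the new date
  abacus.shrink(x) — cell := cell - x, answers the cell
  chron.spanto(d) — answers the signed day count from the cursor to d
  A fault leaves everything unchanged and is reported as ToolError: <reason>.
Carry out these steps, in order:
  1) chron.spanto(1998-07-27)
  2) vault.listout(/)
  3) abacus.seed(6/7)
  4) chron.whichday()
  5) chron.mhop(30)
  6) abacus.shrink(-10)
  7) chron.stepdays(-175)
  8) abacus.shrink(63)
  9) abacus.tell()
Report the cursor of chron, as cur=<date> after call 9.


Answer: cur=2000-04-23

Derivation:
Calling chron.spanto(d='1998-07-27'), and get 103.
Next I call vault.listout(p='/'), which returns [na, ve_or].
Now I run abacus.seed(x='6/7'), → 6/7.
I run chron.whichday: Wednesday.
Next I call chron.mhop(n='30'), and observe 2000-10-15.
Calling abacus.shrink(x='-10'), — result: 76/7.
Invoking chron.stepdays(n='-175'), and get 2000-04-23.
Using abacus.shrink(x='63'), and get -365/7.
I call abacus.tell(), giving -365/7.


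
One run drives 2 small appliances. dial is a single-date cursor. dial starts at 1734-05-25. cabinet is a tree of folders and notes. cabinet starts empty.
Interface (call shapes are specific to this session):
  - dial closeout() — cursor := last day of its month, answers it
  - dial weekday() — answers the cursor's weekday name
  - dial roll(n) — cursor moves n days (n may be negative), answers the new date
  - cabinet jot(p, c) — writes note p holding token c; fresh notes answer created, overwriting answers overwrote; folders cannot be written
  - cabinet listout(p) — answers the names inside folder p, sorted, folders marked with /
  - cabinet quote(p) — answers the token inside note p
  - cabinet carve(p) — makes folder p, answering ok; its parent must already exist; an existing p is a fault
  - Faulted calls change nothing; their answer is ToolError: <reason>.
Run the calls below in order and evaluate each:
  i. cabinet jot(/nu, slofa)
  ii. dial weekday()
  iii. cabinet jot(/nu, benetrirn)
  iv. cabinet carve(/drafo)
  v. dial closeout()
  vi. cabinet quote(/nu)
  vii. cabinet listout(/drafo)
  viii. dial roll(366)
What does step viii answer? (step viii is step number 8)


Answer: 1735-06-01

Derivation:
CALL cabinet jot[p→/nu; c→slofa]
RET  created
CALL dial weekday[]
RET  Tuesday
CALL cabinet jot[p→/nu; c→benetrirn]
RET  overwrote
CALL cabinet carve[p→/drafo]
RET  ok
CALL dial closeout[]
RET  1734-05-31
CALL cabinet quote[p→/nu]
RET  benetrirn
CALL cabinet listout[p→/drafo]
RET  []
CALL dial roll[n→366]
RET  1735-06-01


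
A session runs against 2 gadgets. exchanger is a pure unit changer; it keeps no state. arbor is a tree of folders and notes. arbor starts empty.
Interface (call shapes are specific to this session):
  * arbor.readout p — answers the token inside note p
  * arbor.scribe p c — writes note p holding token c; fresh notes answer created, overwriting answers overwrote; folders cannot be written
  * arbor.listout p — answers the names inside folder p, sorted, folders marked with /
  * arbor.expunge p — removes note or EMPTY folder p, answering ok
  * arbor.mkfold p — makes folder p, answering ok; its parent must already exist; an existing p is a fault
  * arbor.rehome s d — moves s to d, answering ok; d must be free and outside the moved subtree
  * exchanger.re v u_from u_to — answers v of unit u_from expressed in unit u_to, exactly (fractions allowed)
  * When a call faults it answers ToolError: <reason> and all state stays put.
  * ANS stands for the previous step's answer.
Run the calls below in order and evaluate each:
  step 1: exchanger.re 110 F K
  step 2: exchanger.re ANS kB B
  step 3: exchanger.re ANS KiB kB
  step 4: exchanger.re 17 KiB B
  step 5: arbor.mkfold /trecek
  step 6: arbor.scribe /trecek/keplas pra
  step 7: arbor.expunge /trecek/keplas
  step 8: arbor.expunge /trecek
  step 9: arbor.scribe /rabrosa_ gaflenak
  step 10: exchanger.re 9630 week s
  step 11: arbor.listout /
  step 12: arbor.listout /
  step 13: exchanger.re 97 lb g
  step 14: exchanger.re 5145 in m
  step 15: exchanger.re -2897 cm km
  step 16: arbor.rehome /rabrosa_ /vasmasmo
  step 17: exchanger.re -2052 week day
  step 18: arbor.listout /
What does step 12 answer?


-- exchanger.re(v=110, u_from=F, u_to=K) : 18989/60
-- exchanger.re(v=ANS, u_from=kB, u_to=B) : 949450/3
-- exchanger.re(v=ANS, u_from=KiB, u_to=kB) : 4861184/15
-- exchanger.re(v=17, u_from=KiB, u_to=B) : 17408
-- arbor.mkfold(p=/trecek) : ok
-- arbor.scribe(p=/trecek/keplas, c=pra) : created
-- arbor.expunge(p=/trecek/keplas) : ok
-- arbor.expunge(p=/trecek) : ok
-- arbor.scribe(p=/rabrosa_, c=gaflenak) : created
-- exchanger.re(v=9630, u_from=week, u_to=s) : 5824224000
-- arbor.listout(p=/) : [rabrosa_]
-- arbor.listout(p=/) : [rabrosa_]
-- exchanger.re(v=97, u_from=lb, u_to=g) : 4399845989/100000
-- exchanger.re(v=5145, u_from=in, u_to=m) : 130683/1000
-- exchanger.re(v=-2897, u_from=cm, u_to=km) : -2897/100000
-- arbor.rehome(s=/rabrosa_, d=/vasmasmo) : ok
-- exchanger.re(v=-2052, u_from=week, u_to=day) : -14364
-- arbor.listout(p=/) : [vasmasmo]

Answer: [rabrosa_]


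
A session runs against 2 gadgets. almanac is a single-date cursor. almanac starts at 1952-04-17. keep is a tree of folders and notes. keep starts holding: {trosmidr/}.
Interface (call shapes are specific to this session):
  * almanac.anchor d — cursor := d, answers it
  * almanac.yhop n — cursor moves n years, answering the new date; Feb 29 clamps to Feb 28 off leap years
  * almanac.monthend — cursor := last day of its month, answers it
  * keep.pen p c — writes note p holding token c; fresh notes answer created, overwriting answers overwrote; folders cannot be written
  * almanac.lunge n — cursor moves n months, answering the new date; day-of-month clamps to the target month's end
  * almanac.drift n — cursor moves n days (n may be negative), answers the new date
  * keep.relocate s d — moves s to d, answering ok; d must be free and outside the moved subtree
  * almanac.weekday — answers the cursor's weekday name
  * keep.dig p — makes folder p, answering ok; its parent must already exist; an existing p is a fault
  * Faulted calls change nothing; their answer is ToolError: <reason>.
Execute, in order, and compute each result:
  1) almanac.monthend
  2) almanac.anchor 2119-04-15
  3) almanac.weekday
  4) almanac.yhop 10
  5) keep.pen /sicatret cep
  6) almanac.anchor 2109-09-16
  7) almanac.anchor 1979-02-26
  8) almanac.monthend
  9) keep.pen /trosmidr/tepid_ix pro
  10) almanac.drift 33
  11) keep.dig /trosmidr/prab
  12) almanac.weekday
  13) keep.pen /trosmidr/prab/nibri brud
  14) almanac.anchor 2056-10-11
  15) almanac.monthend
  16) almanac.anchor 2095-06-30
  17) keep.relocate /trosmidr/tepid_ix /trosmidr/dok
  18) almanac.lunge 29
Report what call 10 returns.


Answer: 1979-04-02

Derivation:
→ almanac.monthend()
← 1952-04-30
→ almanac.anchor(d=2119-04-15)
← 2119-04-15
→ almanac.weekday()
← Saturday
→ almanac.yhop(n=10)
← 2129-04-15
→ keep.pen(p=/sicatret, c=cep)
← created
→ almanac.anchor(d=2109-09-16)
← 2109-09-16
→ almanac.anchor(d=1979-02-26)
← 1979-02-26
→ almanac.monthend()
← 1979-02-28
→ keep.pen(p=/trosmidr/tepid_ix, c=pro)
← created
→ almanac.drift(n=33)
← 1979-04-02
→ keep.dig(p=/trosmidr/prab)
← ok
→ almanac.weekday()
← Monday
→ keep.pen(p=/trosmidr/prab/nibri, c=brud)
← created
→ almanac.anchor(d=2056-10-11)
← 2056-10-11
→ almanac.monthend()
← 2056-10-31
→ almanac.anchor(d=2095-06-30)
← 2095-06-30
→ keep.relocate(s=/trosmidr/tepid_ix, d=/trosmidr/dok)
← ok
→ almanac.lunge(n=29)
← 2097-11-30


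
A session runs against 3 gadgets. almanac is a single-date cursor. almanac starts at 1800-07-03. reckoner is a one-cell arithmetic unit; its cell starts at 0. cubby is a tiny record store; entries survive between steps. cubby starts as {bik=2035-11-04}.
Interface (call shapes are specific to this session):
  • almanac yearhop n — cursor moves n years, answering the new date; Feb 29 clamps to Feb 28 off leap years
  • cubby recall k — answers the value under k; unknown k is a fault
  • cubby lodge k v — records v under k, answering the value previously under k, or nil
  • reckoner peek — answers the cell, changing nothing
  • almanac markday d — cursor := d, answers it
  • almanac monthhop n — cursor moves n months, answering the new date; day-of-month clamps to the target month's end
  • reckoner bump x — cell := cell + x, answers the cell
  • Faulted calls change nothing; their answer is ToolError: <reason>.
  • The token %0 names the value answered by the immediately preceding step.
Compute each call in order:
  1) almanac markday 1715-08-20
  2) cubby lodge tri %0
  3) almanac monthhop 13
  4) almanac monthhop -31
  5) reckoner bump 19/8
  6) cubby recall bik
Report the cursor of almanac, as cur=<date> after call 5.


·→ almanac markday(d=1715-08-20)
·← 1715-08-20
·→ cubby lodge(k=tri, v=%0)
·← nil
·→ almanac monthhop(n=13)
·← 1716-09-20
·→ almanac monthhop(n=-31)
·← 1714-02-20
·→ reckoner bump(x=19/8)
·← 19/8
·→ cubby recall(k=bik)
·← 2035-11-04

Answer: cur=1714-02-20


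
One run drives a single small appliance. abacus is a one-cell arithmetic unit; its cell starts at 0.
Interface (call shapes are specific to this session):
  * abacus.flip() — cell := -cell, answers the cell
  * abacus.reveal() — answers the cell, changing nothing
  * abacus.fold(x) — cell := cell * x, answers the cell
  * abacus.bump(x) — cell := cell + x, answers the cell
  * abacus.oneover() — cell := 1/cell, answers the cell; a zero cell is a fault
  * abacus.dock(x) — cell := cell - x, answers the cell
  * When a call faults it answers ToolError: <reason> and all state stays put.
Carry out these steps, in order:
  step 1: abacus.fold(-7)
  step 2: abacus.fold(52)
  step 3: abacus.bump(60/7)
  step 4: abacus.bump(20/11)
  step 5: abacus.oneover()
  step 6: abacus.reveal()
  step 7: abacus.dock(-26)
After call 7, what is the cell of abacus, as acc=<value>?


Answer: acc=20877/800

Derivation:
Act: abacus.fold[-7]
Obs: 0
Act: abacus.fold[52]
Obs: 0
Act: abacus.bump[60/7]
Obs: 60/7
Act: abacus.bump[20/11]
Obs: 800/77
Act: abacus.oneover[]
Obs: 77/800
Act: abacus.reveal[]
Obs: 77/800
Act: abacus.dock[-26]
Obs: 20877/800


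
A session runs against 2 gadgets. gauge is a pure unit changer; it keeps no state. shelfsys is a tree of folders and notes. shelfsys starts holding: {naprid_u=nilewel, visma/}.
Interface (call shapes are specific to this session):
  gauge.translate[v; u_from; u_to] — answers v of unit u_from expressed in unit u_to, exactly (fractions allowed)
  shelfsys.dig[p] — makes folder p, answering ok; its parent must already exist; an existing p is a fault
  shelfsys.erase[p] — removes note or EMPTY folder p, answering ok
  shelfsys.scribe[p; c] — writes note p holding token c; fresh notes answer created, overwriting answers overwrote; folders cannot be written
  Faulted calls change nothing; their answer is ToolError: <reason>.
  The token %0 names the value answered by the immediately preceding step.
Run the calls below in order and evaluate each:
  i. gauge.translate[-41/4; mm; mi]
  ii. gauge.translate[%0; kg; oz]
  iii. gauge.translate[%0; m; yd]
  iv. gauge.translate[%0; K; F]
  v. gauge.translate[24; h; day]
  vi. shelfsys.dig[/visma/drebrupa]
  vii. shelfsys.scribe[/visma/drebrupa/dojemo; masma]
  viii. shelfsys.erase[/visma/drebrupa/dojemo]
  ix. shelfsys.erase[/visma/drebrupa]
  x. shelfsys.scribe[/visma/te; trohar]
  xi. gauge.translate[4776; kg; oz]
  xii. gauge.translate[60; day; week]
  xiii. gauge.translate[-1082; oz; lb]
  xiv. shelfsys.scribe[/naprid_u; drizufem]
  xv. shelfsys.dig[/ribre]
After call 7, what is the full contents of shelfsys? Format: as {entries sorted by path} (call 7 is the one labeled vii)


~$ gauge.translate v='-41/4' u_from='mm' u_to='mi'
:: -41/6437376
~$ gauge.translate v='%0' u_from='kg' u_to='oz'
:: -128125000/570301686801
~$ gauge.translate v='%0' u_from='m' u_to='yd'
:: -160156250000/651854828013543
~$ gauge.translate v='%0' u_from='K' u_to='F'
:: -3329315523047059009/7242831422372700
~$ gauge.translate v='24' u_from='h' u_to='day'
:: 1
~$ shelfsys.dig p='/visma/drebrupa'
:: ok
~$ shelfsys.scribe p='/visma/drebrupa/dojemo' c='masma'
:: created
~$ shelfsys.erase p='/visma/drebrupa/dojemo'
:: ok
~$ shelfsys.erase p='/visma/drebrupa'
:: ok
~$ shelfsys.scribe p='/visma/te' c='trohar'
:: created
~$ gauge.translate v='4776' u_from='kg' u_to='oz'
:: 7641600000000/45359237
~$ gauge.translate v='60' u_from='day' u_to='week'
:: 60/7
~$ gauge.translate v='-1082' u_from='oz' u_to='lb'
:: -541/8
~$ shelfsys.scribe p='/naprid_u' c='drizufem'
:: overwrote
~$ shelfsys.dig p='/ribre'
:: ok

Answer: {naprid_u=nilewel, visma/, visma/drebrupa/, visma/drebrupa/dojemo=masma}


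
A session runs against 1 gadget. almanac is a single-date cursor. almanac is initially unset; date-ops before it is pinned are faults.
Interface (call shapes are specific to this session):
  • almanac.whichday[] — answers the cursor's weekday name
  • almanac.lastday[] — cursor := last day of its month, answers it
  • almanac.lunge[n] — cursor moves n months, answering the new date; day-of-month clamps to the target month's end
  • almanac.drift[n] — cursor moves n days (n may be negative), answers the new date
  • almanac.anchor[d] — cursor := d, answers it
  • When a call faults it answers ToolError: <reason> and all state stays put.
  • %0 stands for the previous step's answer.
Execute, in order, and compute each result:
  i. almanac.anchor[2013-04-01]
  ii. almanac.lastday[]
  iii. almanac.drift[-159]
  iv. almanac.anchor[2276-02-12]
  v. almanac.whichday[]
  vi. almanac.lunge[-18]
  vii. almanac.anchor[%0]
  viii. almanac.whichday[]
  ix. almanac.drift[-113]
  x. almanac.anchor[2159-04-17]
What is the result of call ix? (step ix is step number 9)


>> almanac.anchor(d=2013-04-01)
<< 2013-04-01
>> almanac.lastday()
<< 2013-04-30
>> almanac.drift(n=-159)
<< 2012-11-22
>> almanac.anchor(d=2276-02-12)
<< 2276-02-12
>> almanac.whichday()
<< Saturday
>> almanac.lunge(n=-18)
<< 2274-08-12
>> almanac.anchor(d=%0)
<< 2274-08-12
>> almanac.whichday()
<< Wednesday
>> almanac.drift(n=-113)
<< 2274-04-21
>> almanac.anchor(d=2159-04-17)
<< 2159-04-17

Answer: 2274-04-21


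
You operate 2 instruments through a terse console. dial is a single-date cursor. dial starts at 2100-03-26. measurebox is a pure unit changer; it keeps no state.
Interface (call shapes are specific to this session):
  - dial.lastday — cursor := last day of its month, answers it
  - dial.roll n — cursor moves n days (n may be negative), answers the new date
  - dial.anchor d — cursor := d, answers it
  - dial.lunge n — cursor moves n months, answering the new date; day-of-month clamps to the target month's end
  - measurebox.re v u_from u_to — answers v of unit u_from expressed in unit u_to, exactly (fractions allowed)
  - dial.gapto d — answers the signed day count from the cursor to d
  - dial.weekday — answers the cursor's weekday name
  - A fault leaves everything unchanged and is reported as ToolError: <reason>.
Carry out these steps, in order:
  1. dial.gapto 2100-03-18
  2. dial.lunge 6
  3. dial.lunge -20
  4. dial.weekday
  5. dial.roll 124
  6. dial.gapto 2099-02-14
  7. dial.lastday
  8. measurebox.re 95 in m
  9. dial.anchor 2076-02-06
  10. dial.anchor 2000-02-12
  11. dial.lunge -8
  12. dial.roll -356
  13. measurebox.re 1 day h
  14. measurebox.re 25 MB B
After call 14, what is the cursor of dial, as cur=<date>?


Answer: cur=1998-06-21

Derivation:
Act: dial.gapto[d='2100-03-18']
Obs: -8
Act: dial.lunge[n='6']
Obs: 2100-09-26
Act: dial.lunge[n='-20']
Obs: 2099-01-26
Act: dial.weekday[]
Obs: Monday
Act: dial.roll[n='124']
Obs: 2099-05-30
Act: dial.gapto[d='2099-02-14']
Obs: -105
Act: dial.lastday[]
Obs: 2099-05-31
Act: measurebox.re[v='95'; u_from='in'; u_to='m']
Obs: 2413/1000
Act: dial.anchor[d='2076-02-06']
Obs: 2076-02-06
Act: dial.anchor[d='2000-02-12']
Obs: 2000-02-12
Act: dial.lunge[n='-8']
Obs: 1999-06-12
Act: dial.roll[n='-356']
Obs: 1998-06-21
Act: measurebox.re[v='1'; u_from='day'; u_to='h']
Obs: 24
Act: measurebox.re[v='25'; u_from='MB'; u_to='B']
Obs: 25000000


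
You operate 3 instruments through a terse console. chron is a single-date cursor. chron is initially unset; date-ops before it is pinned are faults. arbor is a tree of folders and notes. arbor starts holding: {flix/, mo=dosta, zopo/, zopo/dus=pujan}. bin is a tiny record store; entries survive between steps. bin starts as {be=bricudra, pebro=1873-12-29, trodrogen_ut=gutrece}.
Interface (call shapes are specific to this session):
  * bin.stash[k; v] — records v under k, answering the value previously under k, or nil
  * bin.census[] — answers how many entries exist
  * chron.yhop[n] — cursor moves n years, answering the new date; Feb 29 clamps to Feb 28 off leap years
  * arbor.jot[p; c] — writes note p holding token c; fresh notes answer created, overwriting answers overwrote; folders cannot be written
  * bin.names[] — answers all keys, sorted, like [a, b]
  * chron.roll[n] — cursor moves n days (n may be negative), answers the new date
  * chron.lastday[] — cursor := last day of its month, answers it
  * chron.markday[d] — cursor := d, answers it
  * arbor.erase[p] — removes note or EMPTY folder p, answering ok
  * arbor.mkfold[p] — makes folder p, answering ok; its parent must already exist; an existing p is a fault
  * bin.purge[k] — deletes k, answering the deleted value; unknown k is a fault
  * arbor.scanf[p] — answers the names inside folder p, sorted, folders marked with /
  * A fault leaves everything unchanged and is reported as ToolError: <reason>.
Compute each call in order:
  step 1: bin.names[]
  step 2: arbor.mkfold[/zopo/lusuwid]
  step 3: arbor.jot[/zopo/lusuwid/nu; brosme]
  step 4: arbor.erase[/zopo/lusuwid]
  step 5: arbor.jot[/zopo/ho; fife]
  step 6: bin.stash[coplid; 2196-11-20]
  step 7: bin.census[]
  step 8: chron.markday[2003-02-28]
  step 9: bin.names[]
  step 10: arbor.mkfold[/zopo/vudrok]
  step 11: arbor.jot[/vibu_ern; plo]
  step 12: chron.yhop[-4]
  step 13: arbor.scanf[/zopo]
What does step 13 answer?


-- bin.names() == [be, pebro, trodrogen_ut]
-- arbor.mkfold(p=/zopo/lusuwid) == ok
-- arbor.jot(p=/zopo/lusuwid/nu, c=brosme) == created
-- arbor.erase(p=/zopo/lusuwid) == ToolError: not empty
-- arbor.jot(p=/zopo/ho, c=fife) == created
-- bin.stash(k=coplid, v=2196-11-20) == nil
-- bin.census() == 4
-- chron.markday(d=2003-02-28) == 2003-02-28
-- bin.names() == [be, coplid, pebro, trodrogen_ut]
-- arbor.mkfold(p=/zopo/vudrok) == ok
-- arbor.jot(p=/vibu_ern, c=plo) == created
-- chron.yhop(n=-4) == 1999-02-28
-- arbor.scanf(p=/zopo) == [dus, ho, lusuwid/, vudrok/]

Answer: [dus, ho, lusuwid/, vudrok/]


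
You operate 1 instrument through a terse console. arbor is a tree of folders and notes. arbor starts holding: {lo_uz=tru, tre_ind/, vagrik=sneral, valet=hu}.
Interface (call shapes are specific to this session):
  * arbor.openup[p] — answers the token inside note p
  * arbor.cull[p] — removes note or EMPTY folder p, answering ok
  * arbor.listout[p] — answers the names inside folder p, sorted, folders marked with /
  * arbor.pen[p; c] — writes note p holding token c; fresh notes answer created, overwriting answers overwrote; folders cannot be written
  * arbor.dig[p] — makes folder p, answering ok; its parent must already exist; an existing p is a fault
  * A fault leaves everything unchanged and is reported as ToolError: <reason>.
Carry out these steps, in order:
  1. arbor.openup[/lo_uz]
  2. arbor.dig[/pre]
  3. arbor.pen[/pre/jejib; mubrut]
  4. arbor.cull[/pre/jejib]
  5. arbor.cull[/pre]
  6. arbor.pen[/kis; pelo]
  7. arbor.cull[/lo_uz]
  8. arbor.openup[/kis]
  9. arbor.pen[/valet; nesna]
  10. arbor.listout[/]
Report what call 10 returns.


% 1. arbor.openup(p: /lo_uz) => tru
% 2. arbor.dig(p: /pre) => ok
% 3. arbor.pen(p: /pre/jejib, c: mubrut) => created
% 4. arbor.cull(p: /pre/jejib) => ok
% 5. arbor.cull(p: /pre) => ok
% 6. arbor.pen(p: /kis, c: pelo) => created
% 7. arbor.cull(p: /lo_uz) => ok
% 8. arbor.openup(p: /kis) => pelo
% 9. arbor.pen(p: /valet, c: nesna) => overwrote
% 10. arbor.listout(p: /) => [kis, tre_ind/, vagrik, valet]

Answer: [kis, tre_ind/, vagrik, valet]
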